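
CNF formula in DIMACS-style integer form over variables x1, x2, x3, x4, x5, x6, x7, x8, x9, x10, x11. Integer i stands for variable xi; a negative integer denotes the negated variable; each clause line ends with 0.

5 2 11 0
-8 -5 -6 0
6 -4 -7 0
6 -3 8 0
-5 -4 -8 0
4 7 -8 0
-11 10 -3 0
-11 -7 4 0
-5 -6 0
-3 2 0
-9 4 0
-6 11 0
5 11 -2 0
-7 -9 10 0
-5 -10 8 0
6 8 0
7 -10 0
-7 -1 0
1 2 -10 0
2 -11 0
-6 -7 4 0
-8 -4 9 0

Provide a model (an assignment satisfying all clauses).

x1=0  x2=1  x3=1  x4=1  x5=0  x6=1  x7=1  x8=0  x9=0  x10=1  x11=1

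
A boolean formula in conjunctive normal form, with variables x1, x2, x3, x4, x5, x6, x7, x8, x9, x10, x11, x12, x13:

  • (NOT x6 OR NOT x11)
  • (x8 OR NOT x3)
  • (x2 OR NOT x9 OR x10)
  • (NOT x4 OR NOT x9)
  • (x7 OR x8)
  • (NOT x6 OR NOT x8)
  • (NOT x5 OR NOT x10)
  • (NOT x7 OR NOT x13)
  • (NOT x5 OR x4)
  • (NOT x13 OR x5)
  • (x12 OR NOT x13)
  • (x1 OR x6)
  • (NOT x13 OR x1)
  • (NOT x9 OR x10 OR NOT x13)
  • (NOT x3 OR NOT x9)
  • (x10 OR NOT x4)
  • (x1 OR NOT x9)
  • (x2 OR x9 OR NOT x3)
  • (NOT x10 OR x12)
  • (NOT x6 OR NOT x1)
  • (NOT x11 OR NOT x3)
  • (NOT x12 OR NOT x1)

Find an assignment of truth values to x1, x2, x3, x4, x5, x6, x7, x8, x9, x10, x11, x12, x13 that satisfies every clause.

x1=T, x2=T, x3=F, x4=F, x5=F, x6=F, x7=T, x8=T, x9=F, x10=F, x11=F, x12=F, x13=F

Pure literal: x2 appears only positively; assign x2 = True.
Pure literal: x3 appears only negated; assign x3 = False.
Try x1 = True.
  then x6 is forced to False.
  then x12 is forced to False.
  then x13 is forced to False.
  then x10 is forced to False.
  then x4 is forced to False.
  then x5 is forced to False.
Set x7 = True and propagate.
x8, x9, x11 are now unconstrained; take x8 = True, x9 = False, x11 = False.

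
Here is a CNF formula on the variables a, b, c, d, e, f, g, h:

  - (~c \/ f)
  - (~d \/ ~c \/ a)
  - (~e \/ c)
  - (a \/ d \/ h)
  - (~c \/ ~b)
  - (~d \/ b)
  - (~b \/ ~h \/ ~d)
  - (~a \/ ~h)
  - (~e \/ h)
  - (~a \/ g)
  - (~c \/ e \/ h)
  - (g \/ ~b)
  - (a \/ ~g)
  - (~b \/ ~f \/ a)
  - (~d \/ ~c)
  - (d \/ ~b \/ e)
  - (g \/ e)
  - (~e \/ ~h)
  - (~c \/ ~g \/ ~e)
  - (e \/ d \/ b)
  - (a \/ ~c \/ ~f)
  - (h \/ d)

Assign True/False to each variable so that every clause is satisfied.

a=True, b=True, c=False, d=True, e=False, f=False, g=True, h=False

Check each clause:
  1. (~c \/ f) — ~c is true.
  2. (~d \/ a \/ ~c) — a is true.
  3. (c \/ ~e) — ~e is true.
  4. (d \/ a \/ h) — a is true.
  5. (~b \/ ~c) — ~c is true.
  6. (~d \/ b) — b is true.
  7. (~b \/ ~h \/ ~d) — ~h is true.
  8. (~h \/ ~a) — ~h is true.
  9. (h \/ ~e) — ~e is true.
  10. (g \/ ~a) — g is true.
  11. (~c \/ h \/ e) — ~c is true.
  12. (~b \/ g) — g is true.
  13. (~g \/ a) — a is true.
  14. (~f \/ a \/ ~b) — a is true.
  15. (~d \/ ~c) — ~c is true.
  16. (~b \/ e \/ d) — d is true.
  17. (g \/ e) — g is true.
  18. (~e \/ ~h) — ~h is true.
  19. (~c \/ ~g \/ ~e) — ~e is true.
  20. (e \/ b \/ d) — b is true.
  21. (~c \/ ~f \/ a) — a is true.
  22. (d \/ h) — d is true.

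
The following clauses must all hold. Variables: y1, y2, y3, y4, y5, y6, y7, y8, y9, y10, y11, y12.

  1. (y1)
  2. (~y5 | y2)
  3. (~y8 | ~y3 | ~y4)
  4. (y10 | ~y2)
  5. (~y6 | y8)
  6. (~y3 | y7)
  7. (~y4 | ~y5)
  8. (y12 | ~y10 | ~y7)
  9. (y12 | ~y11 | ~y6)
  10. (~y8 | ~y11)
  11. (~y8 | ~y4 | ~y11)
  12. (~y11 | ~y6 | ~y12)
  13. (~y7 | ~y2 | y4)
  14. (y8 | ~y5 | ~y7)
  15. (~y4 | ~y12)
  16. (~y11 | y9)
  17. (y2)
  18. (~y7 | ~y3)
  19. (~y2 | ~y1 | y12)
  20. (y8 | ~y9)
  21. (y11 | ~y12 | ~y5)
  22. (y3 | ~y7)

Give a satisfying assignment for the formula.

y1 = True, y2 = True, y3 = False, y4 = False, y5 = False, y6 = True, y7 = False, y8 = True, y9 = True, y10 = True, y11 = False, y12 = True

Check each clause:
  1. (y1) — y1 is true.
  2. (~y5 | y2) — y2 is true.
  3. (~y3 | ~y4 | ~y8) — ~y4 is true.
  4. (y10 | ~y2) — y10 is true.
  5. (~y6 | y8) — y8 is true.
  6. (y7 | ~y3) — ~y3 is true.
  7. (~y5 | ~y4) — ~y5 is true.
  8. (~y10 | y12 | ~y7) — ~y7 is true.
  9. (y12 | ~y6 | ~y11) — y12 is true.
  10. (~y11 | ~y8) — ~y11 is true.
  11. (~y4 | ~y11 | ~y8) — ~y4 is true.
  12. (~y6 | ~y11 | ~y12) — ~y11 is true.
  13. (y4 | ~y2 | ~y7) — ~y7 is true.
  14. (~y7 | ~y5 | y8) — y8 is true.
  15. (~y12 | ~y4) — ~y4 is true.
  16. (y9 | ~y11) — y9 is true.
  17. (y2) — y2 is true.
  18. (~y7 | ~y3) — ~y7 is true.
  19. (y12 | ~y2 | ~y1) — y12 is true.
  20. (~y9 | y8) — y8 is true.
  21. (~y12 | y11 | ~y5) — ~y5 is true.
  22. (y3 | ~y7) — ~y7 is true.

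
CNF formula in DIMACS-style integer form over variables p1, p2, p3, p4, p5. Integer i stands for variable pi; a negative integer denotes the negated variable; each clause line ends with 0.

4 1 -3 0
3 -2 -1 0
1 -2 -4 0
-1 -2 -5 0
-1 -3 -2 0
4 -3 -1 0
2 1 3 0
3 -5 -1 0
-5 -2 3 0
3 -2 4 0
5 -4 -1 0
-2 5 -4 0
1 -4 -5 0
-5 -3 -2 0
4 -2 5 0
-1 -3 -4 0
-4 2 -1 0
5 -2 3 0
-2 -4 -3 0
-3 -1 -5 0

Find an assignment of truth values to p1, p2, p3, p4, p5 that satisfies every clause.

Set p1 = False and propagate.
Set p2 = False and propagate.
  then p3 is forced to True.
  then p4 is forced to True.
  then p5 is forced to False.

p1=False  p2=False  p3=True  p4=True  p5=False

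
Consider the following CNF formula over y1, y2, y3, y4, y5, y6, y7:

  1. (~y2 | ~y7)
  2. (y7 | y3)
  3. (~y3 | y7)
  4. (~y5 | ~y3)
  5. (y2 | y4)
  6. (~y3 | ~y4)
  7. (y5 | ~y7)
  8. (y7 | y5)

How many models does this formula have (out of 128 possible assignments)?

Satisfying assignments:
  y1=0 y2=0 y3=0 y4=1 y5=1 y6=0 y7=1
  y1=0 y2=0 y3=0 y4=1 y5=1 y6=1 y7=1
  y1=1 y2=0 y3=0 y4=1 y5=1 y6=0 y7=1
  y1=1 y2=0 y3=0 y4=1 y5=1 y6=1 y7=1
That's 4 in total.

4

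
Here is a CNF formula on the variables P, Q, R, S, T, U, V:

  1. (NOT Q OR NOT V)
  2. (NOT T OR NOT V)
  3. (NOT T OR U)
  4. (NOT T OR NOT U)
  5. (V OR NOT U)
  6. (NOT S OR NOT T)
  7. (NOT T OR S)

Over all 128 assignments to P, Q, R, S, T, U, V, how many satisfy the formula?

32

Split on T, then U.
  T=1, U=1: a clause becomes empty — 0.
  T=1, U=0: a clause becomes empty — 0.
  T=0, U=1: forces Q=0; V=1; P, R, S free → 2^3 = 8.
  T=0, U=0: P, R, S free; 3 ways for (Q,V) × 2^3 = 24.
Total: 0 + 0 + 8 + 24 = 32.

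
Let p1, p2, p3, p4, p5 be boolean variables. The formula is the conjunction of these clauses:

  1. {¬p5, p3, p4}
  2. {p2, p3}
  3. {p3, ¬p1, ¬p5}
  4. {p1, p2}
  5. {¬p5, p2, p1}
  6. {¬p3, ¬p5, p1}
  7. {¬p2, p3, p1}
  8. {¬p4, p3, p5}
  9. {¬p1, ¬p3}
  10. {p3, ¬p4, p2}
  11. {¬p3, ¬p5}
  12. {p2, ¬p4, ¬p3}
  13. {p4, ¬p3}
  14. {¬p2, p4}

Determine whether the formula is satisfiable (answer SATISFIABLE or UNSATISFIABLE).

SATISFIABLE

Branch on p1: take p1 = False.
  then p2 is forced to True.
  then p3 is forced to True.
  then p5 is forced to False.
  then p4 is forced to True.
Every clause has at least one true literal under this assignment.
So p1=F, p2=T, p3=T, p4=T, p5=F is a satisfying assignment.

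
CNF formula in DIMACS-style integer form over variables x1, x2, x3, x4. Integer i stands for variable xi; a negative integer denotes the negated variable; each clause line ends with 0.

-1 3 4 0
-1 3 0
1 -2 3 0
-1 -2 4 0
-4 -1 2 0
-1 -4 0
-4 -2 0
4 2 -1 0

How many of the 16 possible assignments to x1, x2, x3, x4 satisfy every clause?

The models are:
  x1=0 x2=0 x3=0 x4=0
  x1=0 x2=0 x3=0 x4=1
  x1=0 x2=0 x3=1 x4=0
  x1=0 x2=0 x3=1 x4=1
  x1=0 x2=1 x3=1 x4=0
That's 5 in total.

5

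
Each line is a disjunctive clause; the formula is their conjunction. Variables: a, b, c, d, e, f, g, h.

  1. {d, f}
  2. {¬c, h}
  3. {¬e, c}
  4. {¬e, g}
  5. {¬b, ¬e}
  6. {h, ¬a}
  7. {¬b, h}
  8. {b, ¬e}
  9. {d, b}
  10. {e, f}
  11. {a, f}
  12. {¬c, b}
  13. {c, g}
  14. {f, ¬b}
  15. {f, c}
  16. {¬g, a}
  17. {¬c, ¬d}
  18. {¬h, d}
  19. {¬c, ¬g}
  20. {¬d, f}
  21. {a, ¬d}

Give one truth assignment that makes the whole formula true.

Pure literal: f appears only positively; assign f = True.
Try a = True.
  then h is forced to True.
  then d is forced to True.
  then c is forced to False.
  then e is forced to False.
  then g is forced to True.
b is now unconstrained; take b = True.
Every clause has at least one true literal under this assignment.

a=1, b=1, c=0, d=1, e=0, f=1, g=1, h=1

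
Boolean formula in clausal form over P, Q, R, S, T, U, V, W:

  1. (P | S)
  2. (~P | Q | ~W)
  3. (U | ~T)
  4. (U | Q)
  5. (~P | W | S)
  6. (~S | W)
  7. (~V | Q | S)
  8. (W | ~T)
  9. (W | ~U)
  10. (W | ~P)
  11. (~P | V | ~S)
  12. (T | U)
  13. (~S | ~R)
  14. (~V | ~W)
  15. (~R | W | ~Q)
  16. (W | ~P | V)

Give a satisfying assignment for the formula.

P = T, Q = T, R = T, S = F, T = F, U = T, V = F, W = T

Check each clause:
  1. (P | S) — P is true.
  2. (Q | ~P | ~W) — Q is true.
  3. (U | ~T) — ~T is true.
  4. (Q | U) — Q is true.
  5. (W | S | ~P) — W is true.
  6. (W | ~S) — W is true.
  7. (Q | S | ~V) — ~V is true.
  8. (~T | W) — W is true.
  9. (~U | W) — W is true.
  10. (W | ~P) — W is true.
  11. (~P | V | ~S) — ~S is true.
  12. (T | U) — U is true.
  13. (~S | ~R) — ~S is true.
  14. (~V | ~W) — ~V is true.
  15. (~R | W | ~Q) — W is true.
  16. (V | W | ~P) — W is true.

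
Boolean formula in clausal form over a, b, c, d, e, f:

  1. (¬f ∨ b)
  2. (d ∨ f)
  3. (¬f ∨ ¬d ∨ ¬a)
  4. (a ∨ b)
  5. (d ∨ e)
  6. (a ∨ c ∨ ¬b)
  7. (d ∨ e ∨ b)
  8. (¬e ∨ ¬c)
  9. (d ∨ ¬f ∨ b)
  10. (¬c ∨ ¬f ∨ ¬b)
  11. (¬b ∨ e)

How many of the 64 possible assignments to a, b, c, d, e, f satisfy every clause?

5

Satisfying assignments:
  a=T b=F c=F d=T e=F f=F
  a=T b=F c=F d=T e=T f=F
  a=T b=F c=T d=T e=F f=F
  a=T b=T c=F d=F e=T f=T
  a=T b=T c=F d=T e=T f=F
Count: 5.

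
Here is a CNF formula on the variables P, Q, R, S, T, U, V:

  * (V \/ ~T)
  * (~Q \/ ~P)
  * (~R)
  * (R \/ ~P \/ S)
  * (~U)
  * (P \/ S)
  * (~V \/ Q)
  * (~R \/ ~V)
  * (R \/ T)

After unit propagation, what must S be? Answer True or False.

(~R) stands alone — R = False.
Unit clause (~U) sets U = False.
(T \/ R): since R = False, the clause reduces to (T). T = True.
(~T \/ V): since T = True, the clause reduces to (V). V = True.
(Q \/ ~V) with V = True leaves only Q, so Q = True.
From (~P \/ ~Q) and Q = True: P = False.
(S \/ P): since P = False, the clause reduces to (S). S = True.

True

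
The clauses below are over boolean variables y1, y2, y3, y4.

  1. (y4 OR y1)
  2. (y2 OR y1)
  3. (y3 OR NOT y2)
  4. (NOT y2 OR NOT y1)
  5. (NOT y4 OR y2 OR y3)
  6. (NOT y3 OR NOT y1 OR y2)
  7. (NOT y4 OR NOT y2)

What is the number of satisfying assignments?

1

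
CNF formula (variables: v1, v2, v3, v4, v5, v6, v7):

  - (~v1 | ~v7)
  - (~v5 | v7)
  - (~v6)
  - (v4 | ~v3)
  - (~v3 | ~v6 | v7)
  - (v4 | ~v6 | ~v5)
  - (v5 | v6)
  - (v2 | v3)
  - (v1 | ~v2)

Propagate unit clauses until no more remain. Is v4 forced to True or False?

(~v6) stands alone — v6 = False.
(v5 | v6) with v6 = False leaves only v5, so v5 = True.
(~v5 | v7): since v5 = True, the clause reduces to (v7). v7 = True.
In (~v1 | ~v7), ~v7 is now false; ~v1 must hold, so v1 = False.
From (v1 | ~v2) and v1 = False: v2 = False.
(v3 | v2): since v2 = False, the clause reduces to (v3). v3 = True.
In (v4 | ~v3), ~v3 is now false; v4 must hold, so v4 = True.

True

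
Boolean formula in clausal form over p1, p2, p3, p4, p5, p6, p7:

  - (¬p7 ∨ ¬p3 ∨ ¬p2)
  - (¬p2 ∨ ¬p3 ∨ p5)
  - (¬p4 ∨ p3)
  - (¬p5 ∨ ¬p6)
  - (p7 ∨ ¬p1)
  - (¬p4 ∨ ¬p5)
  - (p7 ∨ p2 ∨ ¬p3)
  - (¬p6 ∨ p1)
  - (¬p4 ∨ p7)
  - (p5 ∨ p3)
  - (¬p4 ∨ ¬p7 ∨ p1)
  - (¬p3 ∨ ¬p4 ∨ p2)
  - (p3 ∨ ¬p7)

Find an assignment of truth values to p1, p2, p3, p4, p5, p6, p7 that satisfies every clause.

p1=False, p2=False, p3=True, p4=False, p5=False, p6=False, p7=True

Check each clause:
  1. (¬p3 ∨ ¬p2 ∨ ¬p7) — ¬p2 is true.
  2. (¬p3 ∨ ¬p2 ∨ p5) — ¬p2 is true.
  3. (¬p4 ∨ p3) — p3 is true.
  4. (¬p6 ∨ ¬p5) — ¬p6 is true.
  5. (p7 ∨ ¬p1) — ¬p1 is true.
  6. (¬p4 ∨ ¬p5) — ¬p5 is true.
  7. (p7 ∨ p2 ∨ ¬p3) — p7 is true.
  8. (¬p6 ∨ p1) — ¬p6 is true.
  9. (¬p4 ∨ p7) — ¬p4 is true.
  10. (p3 ∨ p5) — p3 is true.
  11. (p1 ∨ ¬p7 ∨ ¬p4) — ¬p4 is true.
  12. (¬p3 ∨ p2 ∨ ¬p4) — ¬p4 is true.
  13. (¬p7 ∨ p3) — p3 is true.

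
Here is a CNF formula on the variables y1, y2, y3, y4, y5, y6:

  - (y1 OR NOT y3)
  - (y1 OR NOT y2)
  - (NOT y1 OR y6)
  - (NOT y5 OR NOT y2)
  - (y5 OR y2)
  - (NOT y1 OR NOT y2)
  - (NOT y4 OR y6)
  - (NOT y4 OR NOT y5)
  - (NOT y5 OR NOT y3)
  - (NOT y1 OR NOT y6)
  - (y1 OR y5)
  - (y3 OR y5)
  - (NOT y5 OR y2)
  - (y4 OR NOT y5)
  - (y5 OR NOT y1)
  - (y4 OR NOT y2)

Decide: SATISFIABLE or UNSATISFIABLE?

y5 = True:
  propagation gives y2=False; an empty clause results — contradiction.
y5 = False:
  propagation gives y2=True, y1=True; an empty clause results — contradiction.
Every branch closes, so no satisfying assignment exists.

UNSATISFIABLE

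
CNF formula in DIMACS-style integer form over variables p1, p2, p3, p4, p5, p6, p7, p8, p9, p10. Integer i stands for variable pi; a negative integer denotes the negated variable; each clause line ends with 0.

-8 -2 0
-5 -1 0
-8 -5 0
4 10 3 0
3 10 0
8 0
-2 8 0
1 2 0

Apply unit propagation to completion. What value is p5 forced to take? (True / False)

Unit clause (p8) sets p8 = True.
(!p8 || !p2) with p8 = True leaves only !p2, so p2 = False.
(!p8 || !p5) with p8 = True leaves only !p5, so p5 = False.

False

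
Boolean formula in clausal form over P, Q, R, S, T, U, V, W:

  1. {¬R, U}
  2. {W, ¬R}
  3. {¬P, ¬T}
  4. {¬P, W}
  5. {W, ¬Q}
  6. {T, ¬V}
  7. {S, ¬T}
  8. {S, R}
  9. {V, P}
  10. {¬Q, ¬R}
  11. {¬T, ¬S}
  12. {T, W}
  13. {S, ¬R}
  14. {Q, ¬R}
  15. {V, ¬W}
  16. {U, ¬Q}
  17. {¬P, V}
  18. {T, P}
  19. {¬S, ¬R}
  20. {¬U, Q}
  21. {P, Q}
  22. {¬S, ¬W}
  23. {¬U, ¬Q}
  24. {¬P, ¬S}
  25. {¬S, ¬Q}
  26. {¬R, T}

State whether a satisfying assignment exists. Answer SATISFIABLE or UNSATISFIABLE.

Q = True:
  propagation gives W=True, R=False, S=True; an empty clause results — contradiction.
Q = False:
  propagation gives R=False, S=True, T=False, V=False; an empty clause results — contradiction.
Every branch closes, so no satisfying assignment exists.

UNSATISFIABLE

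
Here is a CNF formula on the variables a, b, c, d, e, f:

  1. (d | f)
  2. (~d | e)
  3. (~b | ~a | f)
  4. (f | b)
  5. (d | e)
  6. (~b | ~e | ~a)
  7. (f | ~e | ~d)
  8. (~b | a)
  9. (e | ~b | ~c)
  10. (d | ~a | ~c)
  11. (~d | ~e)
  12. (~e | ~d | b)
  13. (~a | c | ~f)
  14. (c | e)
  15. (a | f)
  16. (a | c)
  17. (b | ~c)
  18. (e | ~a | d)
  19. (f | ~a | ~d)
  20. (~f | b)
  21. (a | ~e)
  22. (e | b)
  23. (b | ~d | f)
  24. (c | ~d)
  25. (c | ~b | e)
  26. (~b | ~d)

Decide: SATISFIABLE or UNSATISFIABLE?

UNSATISFIABLE

b = True:
  propagation gives a=True, f=True, e=False, d=False; an empty clause results — contradiction.
b = False:
  propagation gives f=True; an empty clause results — contradiction.
Every branch closes, so no satisfying assignment exists.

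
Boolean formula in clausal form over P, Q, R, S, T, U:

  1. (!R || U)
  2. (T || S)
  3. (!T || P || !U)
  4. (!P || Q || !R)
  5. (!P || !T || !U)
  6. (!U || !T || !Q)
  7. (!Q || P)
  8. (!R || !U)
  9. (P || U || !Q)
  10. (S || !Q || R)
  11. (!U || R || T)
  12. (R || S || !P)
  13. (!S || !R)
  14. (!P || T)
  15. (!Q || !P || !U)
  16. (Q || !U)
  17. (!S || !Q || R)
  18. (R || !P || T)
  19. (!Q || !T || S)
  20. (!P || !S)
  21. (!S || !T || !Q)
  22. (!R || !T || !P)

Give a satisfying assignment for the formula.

Set P = False and propagate.
  then Q is forced to False.
  then U is forced to False.
  then R is forced to False.
For the remaining variables, S = True, T = False works.
Every clause has at least one true literal under this assignment.

P=F, Q=F, R=F, S=T, T=F, U=F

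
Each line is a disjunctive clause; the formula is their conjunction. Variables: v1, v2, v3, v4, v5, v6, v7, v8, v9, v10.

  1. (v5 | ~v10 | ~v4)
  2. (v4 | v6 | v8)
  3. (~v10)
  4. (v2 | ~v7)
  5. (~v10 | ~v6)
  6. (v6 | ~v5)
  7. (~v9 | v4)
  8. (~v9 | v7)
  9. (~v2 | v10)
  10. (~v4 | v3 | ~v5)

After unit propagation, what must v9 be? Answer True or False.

False

(~v10) stands alone — v10 = False.
(v10 | ~v2): since v10 = False, the clause reduces to (~v2). v2 = False.
In (v2 | ~v7), v2 is now false; ~v7 must hold, so v7 = False.
In (~v9 | v7), v7 is now false; ~v9 must hold, so v9 = False.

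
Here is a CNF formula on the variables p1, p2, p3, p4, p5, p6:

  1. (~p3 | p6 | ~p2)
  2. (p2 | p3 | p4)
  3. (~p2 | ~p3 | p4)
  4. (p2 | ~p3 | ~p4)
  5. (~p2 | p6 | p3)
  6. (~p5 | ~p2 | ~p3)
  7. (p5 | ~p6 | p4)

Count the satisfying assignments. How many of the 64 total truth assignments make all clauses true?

Split on p2, then p3.
  p2=1, p3=1: remaining (p1,p4,p5,p6) ∈ {(0,1,0,1); (1,1,0,1)} — 2.
  p2=1, p3=0: p1 free; 3 ways for (p4,p5,p6) × 2^1 = 6.
  p2=0, p3=1: p1 free; 3 ways for (p4,p5,p6) × 2^1 = 6.
  p2=0, p3=0: forces p4=1; p1, p5, p6 free → 2^3 = 8.
Total: 2 + 6 + 6 + 8 = 22.

22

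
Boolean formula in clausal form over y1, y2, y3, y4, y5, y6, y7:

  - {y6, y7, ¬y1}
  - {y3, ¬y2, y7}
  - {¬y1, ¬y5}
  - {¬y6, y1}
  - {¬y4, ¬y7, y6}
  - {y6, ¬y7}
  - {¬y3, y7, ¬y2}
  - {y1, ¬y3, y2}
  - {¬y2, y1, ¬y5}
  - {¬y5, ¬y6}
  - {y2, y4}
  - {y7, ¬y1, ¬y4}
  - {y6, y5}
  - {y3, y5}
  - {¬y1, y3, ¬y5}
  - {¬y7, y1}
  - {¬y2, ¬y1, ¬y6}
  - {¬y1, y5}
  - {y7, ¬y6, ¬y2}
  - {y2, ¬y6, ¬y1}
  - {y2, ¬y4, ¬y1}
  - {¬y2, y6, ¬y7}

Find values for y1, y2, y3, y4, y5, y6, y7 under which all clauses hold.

Try y1 = False.
  then y6 is forced to False.
  then y7 is forced to False.
  then y5 is forced to True.
  then y2 is forced to False.
  then y3 is forced to False.
  then y4 is forced to True.

y1 = F, y2 = F, y3 = F, y4 = T, y5 = T, y6 = F, y7 = F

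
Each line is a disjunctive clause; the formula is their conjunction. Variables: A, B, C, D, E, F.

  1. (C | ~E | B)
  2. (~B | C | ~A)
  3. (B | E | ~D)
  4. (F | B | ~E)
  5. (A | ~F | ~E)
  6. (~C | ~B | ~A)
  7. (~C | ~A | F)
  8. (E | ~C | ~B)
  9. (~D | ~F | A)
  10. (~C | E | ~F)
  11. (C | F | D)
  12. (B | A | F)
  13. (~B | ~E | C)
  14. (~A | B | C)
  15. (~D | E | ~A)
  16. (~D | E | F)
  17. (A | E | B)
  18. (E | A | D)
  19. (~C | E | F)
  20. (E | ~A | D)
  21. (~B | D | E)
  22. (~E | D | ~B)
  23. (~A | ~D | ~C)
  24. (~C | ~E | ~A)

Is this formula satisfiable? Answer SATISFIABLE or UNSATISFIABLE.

SATISFIABLE

Set A = False and propagate.
Branch on B: take B = True.
The remaining clauses are satisfied by C = True, D = True, E = True, F = False.
So A=False, B=True, C=True, D=True, E=True, F=False is a satisfying assignment.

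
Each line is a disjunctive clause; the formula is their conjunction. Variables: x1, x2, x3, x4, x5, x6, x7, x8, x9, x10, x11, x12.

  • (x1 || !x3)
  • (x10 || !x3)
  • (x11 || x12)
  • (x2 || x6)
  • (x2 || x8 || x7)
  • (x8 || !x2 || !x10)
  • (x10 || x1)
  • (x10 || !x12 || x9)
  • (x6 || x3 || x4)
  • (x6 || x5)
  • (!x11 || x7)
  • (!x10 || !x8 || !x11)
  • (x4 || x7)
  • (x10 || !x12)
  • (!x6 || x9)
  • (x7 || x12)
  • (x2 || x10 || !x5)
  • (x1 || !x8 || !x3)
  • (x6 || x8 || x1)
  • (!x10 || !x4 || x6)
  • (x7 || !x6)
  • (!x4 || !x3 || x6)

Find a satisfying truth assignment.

x1=F, x2=F, x3=F, x4=F, x5=F, x6=T, x7=T, x8=F, x9=T, x10=T, x11=T, x12=F

Check each clause:
  1. (!x3 || x1) — !x3 is true.
  2. (x10 || !x3) — x10 is true.
  3. (x12 || x11) — x11 is true.
  4. (x2 || x6) — x6 is true.
  5. (x7 || x8 || x2) — x7 is true.
  6. (x8 || !x2 || !x10) — !x2 is true.
  7. (x1 || x10) — x10 is true.
  8. (x9 || x10 || !x12) — x9 is true.
  9. (x4 || x3 || x6) — x6 is true.
  10. (x5 || x6) — x6 is true.
  11. (x7 || !x11) — x7 is true.
  12. (!x10 || !x11 || !x8) — !x8 is true.
  13. (x4 || x7) — x7 is true.
  14. (x10 || !x12) — x10 is true.
  15. (x9 || !x6) — x9 is true.
  16. (x7 || x12) — x7 is true.
  17. (x2 || !x5 || x10) — x10 is true.
  18. (!x3 || x1 || !x8) — !x8 is true.
  19. (x6 || x1 || x8) — x6 is true.
  20. (!x4 || !x10 || x6) — !x4 is true.
  21. (x7 || !x6) — x7 is true.
  22. (!x4 || x6 || !x3) — !x4 is true.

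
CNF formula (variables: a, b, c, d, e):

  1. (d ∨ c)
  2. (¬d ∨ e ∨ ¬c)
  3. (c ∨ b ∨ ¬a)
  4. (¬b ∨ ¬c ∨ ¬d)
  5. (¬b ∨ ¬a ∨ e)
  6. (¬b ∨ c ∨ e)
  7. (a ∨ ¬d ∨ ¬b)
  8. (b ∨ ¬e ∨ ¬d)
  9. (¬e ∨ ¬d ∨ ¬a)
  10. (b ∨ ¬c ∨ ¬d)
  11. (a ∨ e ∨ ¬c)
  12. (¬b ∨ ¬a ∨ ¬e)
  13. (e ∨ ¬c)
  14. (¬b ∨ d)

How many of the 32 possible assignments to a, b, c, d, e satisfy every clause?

3

The models are:
  a=0 b=0 c=0 d=1 e=0
  a=0 b=0 c=1 d=0 e=1
  a=1 b=0 c=1 d=0 e=1
Count: 3.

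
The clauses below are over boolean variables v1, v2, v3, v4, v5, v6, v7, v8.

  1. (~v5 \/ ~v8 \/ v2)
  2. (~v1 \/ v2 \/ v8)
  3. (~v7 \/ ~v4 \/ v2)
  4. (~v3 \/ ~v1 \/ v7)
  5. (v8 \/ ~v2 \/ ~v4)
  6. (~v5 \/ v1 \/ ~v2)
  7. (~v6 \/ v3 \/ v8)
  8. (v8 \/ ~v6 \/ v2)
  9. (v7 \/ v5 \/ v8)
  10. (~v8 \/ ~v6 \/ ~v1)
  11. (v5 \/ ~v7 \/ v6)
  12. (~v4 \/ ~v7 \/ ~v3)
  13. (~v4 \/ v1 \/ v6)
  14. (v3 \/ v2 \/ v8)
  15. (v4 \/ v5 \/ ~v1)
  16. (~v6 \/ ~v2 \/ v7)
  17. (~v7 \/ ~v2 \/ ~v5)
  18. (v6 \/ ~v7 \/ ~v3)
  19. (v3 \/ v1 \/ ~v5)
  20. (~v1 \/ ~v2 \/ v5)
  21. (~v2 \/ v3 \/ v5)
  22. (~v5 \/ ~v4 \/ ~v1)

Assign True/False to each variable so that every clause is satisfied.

v1=F, v2=F, v3=T, v4=T, v5=F, v6=T, v7=F, v8=T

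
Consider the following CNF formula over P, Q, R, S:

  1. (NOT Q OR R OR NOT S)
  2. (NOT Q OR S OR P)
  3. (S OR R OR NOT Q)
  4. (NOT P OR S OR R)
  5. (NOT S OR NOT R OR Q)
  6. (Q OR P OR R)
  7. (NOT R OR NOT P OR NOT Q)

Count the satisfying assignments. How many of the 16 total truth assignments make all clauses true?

4

Satisfying assignments:
  P=0 Q=0 R=1 S=0
  P=0 Q=1 R=1 S=1
  P=1 Q=0 R=0 S=1
  P=1 Q=0 R=1 S=0
Count: 4.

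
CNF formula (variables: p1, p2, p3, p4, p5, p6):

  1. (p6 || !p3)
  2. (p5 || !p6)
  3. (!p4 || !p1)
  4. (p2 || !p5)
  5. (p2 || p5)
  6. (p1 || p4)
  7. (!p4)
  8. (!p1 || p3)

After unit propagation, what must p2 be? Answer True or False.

True

Unit clause (!p4) sets p4 = False.
In (p1 || p4), p4 is now false; p1 must hold, so p1 = True.
From (p3 || !p1) and p1 = True: p3 = True.
From (p6 || !p3) and p3 = True: p6 = True.
(p5 || !p6) with p6 = True leaves only p5, so p5 = True.
(!p5 || p2) with p5 = True leaves only p2, so p2 = True.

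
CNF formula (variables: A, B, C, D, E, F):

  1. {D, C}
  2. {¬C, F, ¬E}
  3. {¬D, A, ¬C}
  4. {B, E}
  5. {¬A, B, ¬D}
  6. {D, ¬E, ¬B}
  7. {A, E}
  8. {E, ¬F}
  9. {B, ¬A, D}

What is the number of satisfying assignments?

11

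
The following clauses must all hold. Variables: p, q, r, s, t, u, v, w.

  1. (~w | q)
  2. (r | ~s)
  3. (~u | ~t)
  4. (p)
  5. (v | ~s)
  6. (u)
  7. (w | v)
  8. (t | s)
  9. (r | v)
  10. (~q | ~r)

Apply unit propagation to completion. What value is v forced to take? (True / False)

True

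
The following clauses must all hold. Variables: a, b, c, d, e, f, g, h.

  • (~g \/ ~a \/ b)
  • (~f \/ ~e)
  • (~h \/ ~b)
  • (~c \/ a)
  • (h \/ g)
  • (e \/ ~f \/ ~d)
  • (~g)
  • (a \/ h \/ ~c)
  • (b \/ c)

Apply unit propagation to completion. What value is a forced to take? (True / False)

True

(~g) is a unit clause: g = False.
(g \/ h) with g = False leaves only h, so h = True.
(~h \/ ~b) with h = True leaves only ~b, so b = False.
(c \/ b) with b = False leaves only c, so c = True.
(~c \/ a) with c = True leaves only a, so a = True.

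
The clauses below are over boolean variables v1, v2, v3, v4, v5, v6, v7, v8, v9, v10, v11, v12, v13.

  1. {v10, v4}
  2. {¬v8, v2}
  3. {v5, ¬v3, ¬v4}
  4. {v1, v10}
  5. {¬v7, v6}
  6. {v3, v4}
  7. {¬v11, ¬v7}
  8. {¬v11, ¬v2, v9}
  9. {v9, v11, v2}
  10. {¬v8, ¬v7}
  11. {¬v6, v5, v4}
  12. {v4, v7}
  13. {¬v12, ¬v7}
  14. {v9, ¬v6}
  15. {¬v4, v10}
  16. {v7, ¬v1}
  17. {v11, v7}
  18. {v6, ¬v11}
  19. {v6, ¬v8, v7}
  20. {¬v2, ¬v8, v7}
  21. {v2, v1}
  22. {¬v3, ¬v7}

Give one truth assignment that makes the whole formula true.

v8 occurs only negated in the remaining clauses — set v8 = False.
Pure literal: v9 appears only positively; assign v9 = True.
Branch on v1: take v1 = False.
  then v10 is forced to True.
  then v2 is forced to True.
For the remaining variables, v3 = False, v4 = True, v5 = False, v6 = True, v7 = True, v11 = False, v12 = False, v13 = False works.

v1 = F, v2 = T, v3 = F, v4 = T, v5 = F, v6 = T, v7 = T, v8 = F, v9 = T, v10 = T, v11 = F, v12 = F, v13 = F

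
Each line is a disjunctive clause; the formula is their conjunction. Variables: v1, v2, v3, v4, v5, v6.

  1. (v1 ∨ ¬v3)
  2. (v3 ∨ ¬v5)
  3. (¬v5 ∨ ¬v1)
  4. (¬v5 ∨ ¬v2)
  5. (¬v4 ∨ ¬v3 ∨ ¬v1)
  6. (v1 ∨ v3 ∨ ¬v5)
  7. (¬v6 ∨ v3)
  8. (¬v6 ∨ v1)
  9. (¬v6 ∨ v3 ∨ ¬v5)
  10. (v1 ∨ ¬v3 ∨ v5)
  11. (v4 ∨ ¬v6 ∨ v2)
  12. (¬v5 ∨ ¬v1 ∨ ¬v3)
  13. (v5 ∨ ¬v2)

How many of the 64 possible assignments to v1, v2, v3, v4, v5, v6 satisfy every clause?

Satisfying assignments:
  v1=0 v2=0 v3=0 v4=0 v5=0 v6=0
  v1=0 v2=0 v3=0 v4=1 v5=0 v6=0
  v1=1 v2=0 v3=0 v4=0 v5=0 v6=0
  v1=1 v2=0 v3=0 v4=1 v5=0 v6=0
  v1=1 v2=0 v3=1 v4=0 v5=0 v6=0
That's 5 in total.

5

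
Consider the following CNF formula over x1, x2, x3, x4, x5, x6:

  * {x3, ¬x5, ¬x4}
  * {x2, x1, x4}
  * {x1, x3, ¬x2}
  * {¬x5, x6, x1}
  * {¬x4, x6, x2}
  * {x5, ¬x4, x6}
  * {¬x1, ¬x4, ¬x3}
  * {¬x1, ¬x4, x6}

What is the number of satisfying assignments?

26

Split on x4, then x1.
  x4=1, x1=1: remaining (x2,x3,x5,x6) ∈ {(0,0,0,1); (1,0,0,1)} — 2.
  x4=1, x1=0: 5 of the 16 assignments to (x2,x3,x5,x6) work.
  x4=0, x1=1: x2, x3, x5, x6 free → 2^4 = 16.
  x4=0, x1=0: remaining (x2,x3,x5,x6) ∈ {(1,1,0,0); (1,1,0,1); (1,1,1,1)} — 3.
Total: 2 + 5 + 16 + 3 = 26.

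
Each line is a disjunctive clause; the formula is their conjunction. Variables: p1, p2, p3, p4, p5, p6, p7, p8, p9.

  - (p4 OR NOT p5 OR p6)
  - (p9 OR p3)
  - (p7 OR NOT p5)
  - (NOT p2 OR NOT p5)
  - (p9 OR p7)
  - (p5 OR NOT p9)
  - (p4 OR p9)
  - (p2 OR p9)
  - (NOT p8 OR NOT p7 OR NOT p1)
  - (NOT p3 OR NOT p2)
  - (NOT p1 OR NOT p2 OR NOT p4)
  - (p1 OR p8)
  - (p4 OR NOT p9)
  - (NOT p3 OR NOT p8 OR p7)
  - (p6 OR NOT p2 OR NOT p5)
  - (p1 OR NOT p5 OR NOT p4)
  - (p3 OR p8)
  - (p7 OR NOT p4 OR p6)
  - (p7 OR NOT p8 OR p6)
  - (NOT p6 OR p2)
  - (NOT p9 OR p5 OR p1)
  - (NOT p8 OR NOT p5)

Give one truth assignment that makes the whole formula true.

p1=T, p2=F, p3=T, p4=T, p5=T, p6=F, p7=T, p8=F, p9=T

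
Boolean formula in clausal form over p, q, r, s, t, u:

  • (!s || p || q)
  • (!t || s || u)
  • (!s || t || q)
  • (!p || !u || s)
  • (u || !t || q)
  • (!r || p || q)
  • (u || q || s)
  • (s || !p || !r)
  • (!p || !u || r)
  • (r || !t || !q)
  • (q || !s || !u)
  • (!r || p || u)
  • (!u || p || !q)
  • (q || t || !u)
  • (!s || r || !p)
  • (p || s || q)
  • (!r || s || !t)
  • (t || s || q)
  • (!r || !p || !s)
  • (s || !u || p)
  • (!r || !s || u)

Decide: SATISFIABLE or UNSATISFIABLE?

SATISFIABLE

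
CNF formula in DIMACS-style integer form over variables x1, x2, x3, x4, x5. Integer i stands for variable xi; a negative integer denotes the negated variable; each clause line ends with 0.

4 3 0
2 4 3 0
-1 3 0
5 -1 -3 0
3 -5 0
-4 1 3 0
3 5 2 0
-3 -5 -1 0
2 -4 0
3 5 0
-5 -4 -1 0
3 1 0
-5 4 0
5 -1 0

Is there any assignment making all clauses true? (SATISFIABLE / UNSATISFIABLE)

SATISFIABLE

x2 occurs only positively in the remaining clauses — set x2 = True.
Branch on x1: take x1 = False.
  then x3 is forced to True.
Branch on x4: take x4 = True.
x5 is now unconstrained; take x5 = False.
Every clause has at least one true literal under this assignment.
So x1=F, x2=T, x3=T, x4=T, x5=F is a satisfying assignment.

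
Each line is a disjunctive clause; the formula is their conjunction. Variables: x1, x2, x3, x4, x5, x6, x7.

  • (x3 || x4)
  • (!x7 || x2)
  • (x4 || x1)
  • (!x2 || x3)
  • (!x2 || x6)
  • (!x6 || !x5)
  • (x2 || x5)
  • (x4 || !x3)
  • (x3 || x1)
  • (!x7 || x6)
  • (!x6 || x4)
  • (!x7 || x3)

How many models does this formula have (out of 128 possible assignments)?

7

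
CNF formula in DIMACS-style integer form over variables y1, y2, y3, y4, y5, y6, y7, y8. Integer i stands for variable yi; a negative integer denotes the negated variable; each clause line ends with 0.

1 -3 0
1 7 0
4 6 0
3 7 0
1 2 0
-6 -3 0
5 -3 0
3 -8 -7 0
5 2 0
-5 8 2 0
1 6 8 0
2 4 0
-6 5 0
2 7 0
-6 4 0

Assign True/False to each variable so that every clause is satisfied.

y1=T, y2=T, y3=T, y4=T, y5=T, y6=F, y7=T, y8=T

Check each clause:
  1. (¬y3 ∨ y1) — y1 is true.
  2. (y1 ∨ y7) — y1 is true.
  3. (y6 ∨ y4) — y4 is true.
  4. (y3 ∨ y7) — y3 is true.
  5. (y1 ∨ y2) — y1 is true.
  6. (¬y3 ∨ ¬y6) — ¬y6 is true.
  7. (¬y3 ∨ y5) — y5 is true.
  8. (¬y7 ∨ y3 ∨ ¬y8) — y3 is true.
  9. (y2 ∨ y5) — y2 is true.
  10. (y8 ∨ ¬y5 ∨ y2) — y8 is true.
  11. (y6 ∨ y1 ∨ y8) — y8 is true.
  12. (y4 ∨ y2) — y2 is true.
  13. (y5 ∨ ¬y6) — ¬y6 is true.
  14. (y2 ∨ y7) — y2 is true.
  15. (¬y6 ∨ y4) — ¬y6 is true.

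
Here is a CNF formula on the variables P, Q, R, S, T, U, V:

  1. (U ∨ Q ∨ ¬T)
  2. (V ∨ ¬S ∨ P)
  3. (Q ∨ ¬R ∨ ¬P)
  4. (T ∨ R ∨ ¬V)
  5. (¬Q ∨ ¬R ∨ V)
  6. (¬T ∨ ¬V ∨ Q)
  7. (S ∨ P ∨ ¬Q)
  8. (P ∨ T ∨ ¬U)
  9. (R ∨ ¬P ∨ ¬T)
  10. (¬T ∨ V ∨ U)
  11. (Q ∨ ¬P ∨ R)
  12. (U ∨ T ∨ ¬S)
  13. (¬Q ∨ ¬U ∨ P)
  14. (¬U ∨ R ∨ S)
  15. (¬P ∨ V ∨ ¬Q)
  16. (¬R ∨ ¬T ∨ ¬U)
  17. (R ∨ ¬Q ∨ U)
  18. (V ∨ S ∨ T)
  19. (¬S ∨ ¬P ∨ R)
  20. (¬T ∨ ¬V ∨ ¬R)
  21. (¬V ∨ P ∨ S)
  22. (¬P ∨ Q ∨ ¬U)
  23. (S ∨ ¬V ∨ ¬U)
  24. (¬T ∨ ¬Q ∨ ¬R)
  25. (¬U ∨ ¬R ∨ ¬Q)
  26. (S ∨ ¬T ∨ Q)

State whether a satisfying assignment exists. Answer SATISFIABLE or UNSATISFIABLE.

SATISFIABLE

Set P = True and propagate.
Branch on Q: take Q = True.
  then V is forced to True.
Set R = True and propagate.
  then T is forced to False.
  then U is forced to False.
  then S is forced to False.
Every clause has at least one true literal under this assignment.
So P=T  Q=T  R=T  S=F  T=F  U=F  V=T is a satisfying assignment.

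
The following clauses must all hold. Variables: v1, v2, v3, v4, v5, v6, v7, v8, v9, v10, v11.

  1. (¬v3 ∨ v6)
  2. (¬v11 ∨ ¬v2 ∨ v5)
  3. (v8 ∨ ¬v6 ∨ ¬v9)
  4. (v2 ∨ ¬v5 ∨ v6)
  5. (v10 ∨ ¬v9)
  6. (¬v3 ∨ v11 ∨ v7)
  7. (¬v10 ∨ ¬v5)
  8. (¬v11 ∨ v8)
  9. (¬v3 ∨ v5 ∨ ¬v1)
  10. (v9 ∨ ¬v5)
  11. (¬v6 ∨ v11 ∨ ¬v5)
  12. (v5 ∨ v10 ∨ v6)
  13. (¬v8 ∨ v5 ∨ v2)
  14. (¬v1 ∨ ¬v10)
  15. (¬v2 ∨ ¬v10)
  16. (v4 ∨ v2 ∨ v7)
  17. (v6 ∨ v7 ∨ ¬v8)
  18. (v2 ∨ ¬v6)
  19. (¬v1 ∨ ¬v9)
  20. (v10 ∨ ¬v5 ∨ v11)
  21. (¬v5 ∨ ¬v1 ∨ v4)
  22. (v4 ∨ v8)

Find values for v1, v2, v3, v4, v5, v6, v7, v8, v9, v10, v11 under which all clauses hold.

v1=False, v2=False, v3=False, v4=True, v5=False, v6=False, v7=False, v8=False, v9=False, v10=True, v11=False

v1 occurs only negated in the remaining clauses — set v1 = False.
v3 occurs only negated in the remaining clauses — set v3 = False.
Branch on v2: take v2 = False.
  then v6 is forced to False.
  then v5 is forced to False.
  then v10 is forced to True.
  then v8 is forced to False.
  then v11 is forced to False.
  then v4 is forced to True.
v7, v9 are now unconstrained; take v7 = False, v9 = False.
Check each clause:
  1. (¬v3 ∨ v6) — ¬v3 is true.
  2. (¬v2 ∨ v5 ∨ ¬v11) — ¬v11 is true.
  3. (¬v6 ∨ v8 ∨ ¬v9) — ¬v6 is true.
  4. (v6 ∨ ¬v5 ∨ v2) — ¬v5 is true.
  5. (v10 ∨ ¬v9) — v10 is true.
  6. (v11 ∨ v7 ∨ ¬v3) — ¬v3 is true.
  7. (¬v10 ∨ ¬v5) — ¬v5 is true.
  8. (¬v11 ∨ v8) — ¬v11 is true.
  9. (v5 ∨ ¬v3 ∨ ¬v1) — ¬v3 is true.
  10. (¬v5 ∨ v9) — ¬v5 is true.
  11. (¬v5 ∨ ¬v6 ∨ v11) — ¬v6 is true.
  12. (v5 ∨ v6 ∨ v10) — v10 is true.
  13. (v2 ∨ v5 ∨ ¬v8) — ¬v8 is true.
  14. (¬v10 ∨ ¬v1) — ¬v1 is true.
  15. (¬v2 ∨ ¬v10) — ¬v2 is true.
  16. (v4 ∨ v7 ∨ v2) — v4 is true.
  17. (¬v8 ∨ v7 ∨ v6) — ¬v8 is true.
  18. (¬v6 ∨ v2) — ¬v6 is true.
  19. (¬v1 ∨ ¬v9) — ¬v1 is true.
  20. (v11 ∨ v10 ∨ ¬v5) — v10 is true.
  21. (¬v5 ∨ ¬v1 ∨ v4) — ¬v5 is true.
  22. (v4 ∨ v8) — v4 is true.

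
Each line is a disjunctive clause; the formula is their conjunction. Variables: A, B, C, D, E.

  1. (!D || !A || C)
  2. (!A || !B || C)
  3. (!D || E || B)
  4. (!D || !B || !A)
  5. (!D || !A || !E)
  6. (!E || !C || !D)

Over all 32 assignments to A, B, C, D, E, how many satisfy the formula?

18

Split on D, then A.
  D=1, A=1: a clause becomes empty — 0.
  D=1, A=0: remaining (B,C,E) ∈ {(0,0,1); (1,0,0); (1,0,1); (1,1,0)} — 4.
  D=0, A=1: E free; 3 ways for (B,C) × 2^1 = 6.
  D=0, A=0: B, C, E free → 2^3 = 8.
Total: 0 + 4 + 6 + 8 = 18.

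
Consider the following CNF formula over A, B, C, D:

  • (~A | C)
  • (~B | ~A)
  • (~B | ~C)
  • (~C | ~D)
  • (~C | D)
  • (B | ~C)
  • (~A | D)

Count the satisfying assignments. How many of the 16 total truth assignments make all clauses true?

Satisfying assignments:
  A=0 B=0 C=0 D=0
  A=0 B=0 C=0 D=1
  A=0 B=1 C=0 D=0
  A=0 B=1 C=0 D=1
That's 4 in total.

4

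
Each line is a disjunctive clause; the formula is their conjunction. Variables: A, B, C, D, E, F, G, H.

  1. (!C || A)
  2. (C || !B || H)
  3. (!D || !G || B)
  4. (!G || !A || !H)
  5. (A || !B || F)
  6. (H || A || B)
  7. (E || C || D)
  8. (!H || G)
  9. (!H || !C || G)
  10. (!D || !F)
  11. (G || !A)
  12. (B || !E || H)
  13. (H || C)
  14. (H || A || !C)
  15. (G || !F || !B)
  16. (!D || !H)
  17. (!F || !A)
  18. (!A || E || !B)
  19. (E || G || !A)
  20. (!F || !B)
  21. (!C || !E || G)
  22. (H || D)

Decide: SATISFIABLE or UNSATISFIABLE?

Try A = True.
  then G is forced to True.
  then H is forced to False.
  then C is forced to True.
  then F is forced to False.
  then D is forced to True.
  then B is forced to True.
  then E is forced to True.
So A = True  B = True  C = True  D = True  E = True  F = False  G = True  H = False is a satisfying assignment.

SATISFIABLE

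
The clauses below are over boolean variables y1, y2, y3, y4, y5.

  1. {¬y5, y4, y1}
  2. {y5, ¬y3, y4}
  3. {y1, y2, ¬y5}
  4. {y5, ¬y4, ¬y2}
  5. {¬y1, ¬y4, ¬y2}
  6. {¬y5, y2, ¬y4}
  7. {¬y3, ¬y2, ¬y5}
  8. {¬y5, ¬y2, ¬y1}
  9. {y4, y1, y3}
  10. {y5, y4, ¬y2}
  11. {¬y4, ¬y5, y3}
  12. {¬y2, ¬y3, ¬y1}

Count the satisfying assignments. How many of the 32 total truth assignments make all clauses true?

7

The models are:
  y1=0 y2=0 y3=0 y4=1 y5=0
  y1=0 y2=0 y3=1 y4=1 y5=0
  y1=1 y2=0 y3=0 y4=0 y5=0
  y1=1 y2=0 y3=0 y4=0 y5=1
  y1=1 y2=0 y3=0 y4=1 y5=0
  y1=1 y2=0 y3=1 y4=0 y5=1
  y1=1 y2=0 y3=1 y4=1 y5=0
That's 7 in total.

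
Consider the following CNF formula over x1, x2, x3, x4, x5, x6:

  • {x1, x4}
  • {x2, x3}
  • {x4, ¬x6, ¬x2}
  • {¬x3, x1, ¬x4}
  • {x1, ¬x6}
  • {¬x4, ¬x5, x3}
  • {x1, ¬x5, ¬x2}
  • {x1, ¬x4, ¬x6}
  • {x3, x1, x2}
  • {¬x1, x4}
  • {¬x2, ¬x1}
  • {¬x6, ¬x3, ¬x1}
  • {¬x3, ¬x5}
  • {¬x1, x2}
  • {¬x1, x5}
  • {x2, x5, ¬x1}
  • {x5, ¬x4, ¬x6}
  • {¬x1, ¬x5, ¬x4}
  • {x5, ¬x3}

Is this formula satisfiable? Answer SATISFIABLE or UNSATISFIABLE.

SATISFIABLE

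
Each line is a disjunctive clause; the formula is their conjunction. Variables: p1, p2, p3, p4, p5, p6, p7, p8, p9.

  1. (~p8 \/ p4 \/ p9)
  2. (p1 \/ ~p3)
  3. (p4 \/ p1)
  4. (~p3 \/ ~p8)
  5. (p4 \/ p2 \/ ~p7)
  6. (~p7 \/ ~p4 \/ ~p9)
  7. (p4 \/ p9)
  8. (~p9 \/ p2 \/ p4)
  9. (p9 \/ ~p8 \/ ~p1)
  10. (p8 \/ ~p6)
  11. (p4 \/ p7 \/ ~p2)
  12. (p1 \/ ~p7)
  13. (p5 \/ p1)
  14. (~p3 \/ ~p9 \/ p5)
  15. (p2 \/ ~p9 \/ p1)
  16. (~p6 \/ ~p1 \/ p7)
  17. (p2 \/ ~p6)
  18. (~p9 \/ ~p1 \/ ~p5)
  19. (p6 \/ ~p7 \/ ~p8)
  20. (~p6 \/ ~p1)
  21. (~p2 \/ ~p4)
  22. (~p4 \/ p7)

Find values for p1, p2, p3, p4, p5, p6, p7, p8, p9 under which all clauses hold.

p1=T, p2=F, p3=F, p4=T, p5=T, p6=F, p7=T, p8=F, p9=F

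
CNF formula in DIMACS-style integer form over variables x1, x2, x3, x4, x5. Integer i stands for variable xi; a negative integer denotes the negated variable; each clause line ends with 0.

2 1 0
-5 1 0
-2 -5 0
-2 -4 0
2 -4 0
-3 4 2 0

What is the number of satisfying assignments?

Satisfying assignments:
  x1=F x2=T x3=F x4=F x5=F
  x1=F x2=T x3=T x4=F x5=F
  x1=T x2=F x3=F x4=F x5=F
  x1=T x2=F x3=F x4=F x5=T
  x1=T x2=T x3=F x4=F x5=F
  x1=T x2=T x3=T x4=F x5=F
Count: 6.

6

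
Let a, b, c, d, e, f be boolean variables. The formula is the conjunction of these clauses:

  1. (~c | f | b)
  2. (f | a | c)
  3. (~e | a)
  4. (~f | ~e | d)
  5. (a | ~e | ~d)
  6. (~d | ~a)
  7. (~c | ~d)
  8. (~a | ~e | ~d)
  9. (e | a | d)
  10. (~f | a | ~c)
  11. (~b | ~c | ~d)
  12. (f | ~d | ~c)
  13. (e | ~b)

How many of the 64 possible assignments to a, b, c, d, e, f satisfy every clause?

7

The models are:
  a=F b=F c=F d=T e=F f=T
  a=T b=F c=F d=F e=F f=F
  a=T b=F c=F d=F e=F f=T
  a=T b=F c=F d=F e=T f=F
  a=T b=F c=T d=F e=F f=T
  a=T b=T c=F d=F e=T f=F
  a=T b=T c=T d=F e=T f=F
That's 7 in total.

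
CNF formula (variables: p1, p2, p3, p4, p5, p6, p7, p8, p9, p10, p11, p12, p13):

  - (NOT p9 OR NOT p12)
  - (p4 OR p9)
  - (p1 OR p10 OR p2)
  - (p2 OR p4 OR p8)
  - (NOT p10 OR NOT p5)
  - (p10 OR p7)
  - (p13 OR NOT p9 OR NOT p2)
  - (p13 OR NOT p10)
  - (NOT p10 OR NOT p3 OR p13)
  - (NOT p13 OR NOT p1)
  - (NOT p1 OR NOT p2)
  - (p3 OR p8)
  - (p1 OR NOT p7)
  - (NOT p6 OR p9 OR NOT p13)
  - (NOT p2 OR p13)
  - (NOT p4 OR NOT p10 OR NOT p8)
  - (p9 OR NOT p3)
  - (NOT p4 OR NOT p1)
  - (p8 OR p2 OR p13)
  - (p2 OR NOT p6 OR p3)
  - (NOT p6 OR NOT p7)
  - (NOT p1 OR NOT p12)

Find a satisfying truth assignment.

p1=False, p2=False, p3=True, p4=True, p5=False, p6=False, p7=False, p8=False, p9=True, p10=True, p11=True, p12=False, p13=True

Pure literal: p5 appears only negated; assign p5 = False.
p6 occurs only negated in the remaining clauses — set p6 = False.
Branch on p1: take p1 = False.
  then p7 is forced to False.
  then p10 is forced to True.
  then p13 is forced to True.
Try p2 = False.
For the remaining variables, p3 = True, p4 = True, p8 = False, p9 = True, p11 = True, p12 = False works.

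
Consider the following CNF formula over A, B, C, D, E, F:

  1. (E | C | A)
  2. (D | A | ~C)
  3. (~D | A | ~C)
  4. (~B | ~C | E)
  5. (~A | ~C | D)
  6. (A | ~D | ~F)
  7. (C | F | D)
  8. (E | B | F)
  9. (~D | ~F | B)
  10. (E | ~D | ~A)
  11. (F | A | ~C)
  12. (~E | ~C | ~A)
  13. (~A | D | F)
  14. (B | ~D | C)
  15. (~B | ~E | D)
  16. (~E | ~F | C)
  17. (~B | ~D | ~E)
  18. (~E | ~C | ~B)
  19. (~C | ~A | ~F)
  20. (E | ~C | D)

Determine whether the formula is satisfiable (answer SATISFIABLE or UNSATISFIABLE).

Branch on A: take A = True.
For the remaining variables, B = False, C = False, D = False, E = False, F = True works.
So A=1  B=0  C=0  D=0  E=0  F=1 is a satisfying assignment.

SATISFIABLE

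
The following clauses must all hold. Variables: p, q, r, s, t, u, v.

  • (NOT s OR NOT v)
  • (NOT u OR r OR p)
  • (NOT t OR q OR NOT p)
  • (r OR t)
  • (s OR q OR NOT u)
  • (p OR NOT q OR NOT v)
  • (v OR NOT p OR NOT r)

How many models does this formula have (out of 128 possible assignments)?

32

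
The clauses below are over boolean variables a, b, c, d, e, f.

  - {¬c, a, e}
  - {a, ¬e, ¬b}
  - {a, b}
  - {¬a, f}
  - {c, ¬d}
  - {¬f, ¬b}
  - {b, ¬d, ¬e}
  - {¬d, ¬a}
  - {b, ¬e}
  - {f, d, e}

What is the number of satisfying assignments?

2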